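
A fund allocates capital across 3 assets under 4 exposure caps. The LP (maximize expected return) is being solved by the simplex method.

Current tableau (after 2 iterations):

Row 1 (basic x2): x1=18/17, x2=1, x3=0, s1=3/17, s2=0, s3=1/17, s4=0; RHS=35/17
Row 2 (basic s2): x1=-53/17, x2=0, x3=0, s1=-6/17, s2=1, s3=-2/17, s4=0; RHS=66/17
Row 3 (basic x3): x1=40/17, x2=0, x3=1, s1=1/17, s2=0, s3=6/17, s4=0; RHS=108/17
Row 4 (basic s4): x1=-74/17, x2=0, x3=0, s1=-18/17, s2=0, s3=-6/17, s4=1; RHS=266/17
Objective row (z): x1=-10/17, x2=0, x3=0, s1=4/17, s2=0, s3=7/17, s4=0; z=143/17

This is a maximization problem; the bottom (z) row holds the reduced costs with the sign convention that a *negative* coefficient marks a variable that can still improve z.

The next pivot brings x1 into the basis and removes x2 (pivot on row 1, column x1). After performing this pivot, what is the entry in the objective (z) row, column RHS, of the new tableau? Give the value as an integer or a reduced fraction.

86/9

Pivot element is row 1, column x1: 18/17.
Normalize row 1: new (row 1, RHS) = (35/17)/(18/17) = 35/18.
z-row ← z-row − (-10/17)·(new row 1): 143/17 − (-10/17)·(35/18) = 86/9.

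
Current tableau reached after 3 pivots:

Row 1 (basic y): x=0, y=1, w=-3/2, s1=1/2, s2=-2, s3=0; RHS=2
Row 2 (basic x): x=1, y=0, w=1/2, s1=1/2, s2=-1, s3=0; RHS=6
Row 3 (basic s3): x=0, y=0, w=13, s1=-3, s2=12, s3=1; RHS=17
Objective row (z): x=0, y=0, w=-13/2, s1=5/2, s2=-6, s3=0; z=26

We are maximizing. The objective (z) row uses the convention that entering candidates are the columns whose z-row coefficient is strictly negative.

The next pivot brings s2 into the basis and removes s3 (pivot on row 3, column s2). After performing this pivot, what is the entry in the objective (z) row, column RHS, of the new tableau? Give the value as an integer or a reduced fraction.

Pivot element is row 3, column s2: 12.
Normalize row 3: new (row 3, RHS) = 17/12 = 17/12.
z-row ← z-row − (-6)·(new row 3): 26 − (-6)·(17/12) = 69/2.

69/2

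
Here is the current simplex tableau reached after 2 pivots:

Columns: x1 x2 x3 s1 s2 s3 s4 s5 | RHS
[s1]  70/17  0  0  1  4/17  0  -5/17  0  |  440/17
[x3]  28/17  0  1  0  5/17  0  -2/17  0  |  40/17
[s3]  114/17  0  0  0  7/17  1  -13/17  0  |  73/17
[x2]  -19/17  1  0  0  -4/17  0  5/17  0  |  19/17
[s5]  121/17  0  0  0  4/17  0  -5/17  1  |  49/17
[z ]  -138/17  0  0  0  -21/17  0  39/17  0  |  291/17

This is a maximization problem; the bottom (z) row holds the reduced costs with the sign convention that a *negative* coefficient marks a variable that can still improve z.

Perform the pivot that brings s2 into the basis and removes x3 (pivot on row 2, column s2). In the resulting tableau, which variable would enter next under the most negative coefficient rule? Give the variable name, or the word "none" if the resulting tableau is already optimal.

x1

Pivot element 5/17. New z-row = old z-row − (-21/17)·(row 2/(5/17)).
Updated z-row coefficients: x1: -6/5, x2: 0, x3: 21/5, s1: 0, s2: 0, s3: 0, s4: 9/5, s5: 0.
The most negative is -6/5 in column x1, so x1 would enter next.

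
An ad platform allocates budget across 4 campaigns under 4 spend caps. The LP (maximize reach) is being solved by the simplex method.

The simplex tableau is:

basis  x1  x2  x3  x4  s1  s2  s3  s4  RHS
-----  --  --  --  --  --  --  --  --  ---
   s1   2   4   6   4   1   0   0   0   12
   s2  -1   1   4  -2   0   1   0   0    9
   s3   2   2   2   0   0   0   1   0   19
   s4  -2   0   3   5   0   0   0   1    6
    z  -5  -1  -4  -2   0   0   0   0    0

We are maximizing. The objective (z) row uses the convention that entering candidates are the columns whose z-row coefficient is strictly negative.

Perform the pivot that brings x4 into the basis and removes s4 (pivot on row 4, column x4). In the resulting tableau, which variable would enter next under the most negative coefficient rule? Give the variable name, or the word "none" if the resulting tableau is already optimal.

x1

Pivot element 5. New z-row = old z-row − (-2)·(row 4/5).
Updated z-row coefficients: x1: -29/5, x2: -1, x3: -14/5, x4: 0, s1: 0, s2: 0, s3: 0, s4: 2/5.
The most negative is -29/5 in column x1, so x1 would enter next.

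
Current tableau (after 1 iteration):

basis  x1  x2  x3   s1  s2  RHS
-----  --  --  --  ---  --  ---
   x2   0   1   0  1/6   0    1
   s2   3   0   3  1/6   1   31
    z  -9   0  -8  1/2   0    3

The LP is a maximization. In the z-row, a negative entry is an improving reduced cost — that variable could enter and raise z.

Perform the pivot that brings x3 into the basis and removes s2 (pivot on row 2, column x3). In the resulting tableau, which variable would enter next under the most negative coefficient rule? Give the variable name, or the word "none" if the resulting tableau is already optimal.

Pivot element 3. New z-row = old z-row − (-8)·(row 2/3).
Updated z-row coefficients: x1: -1, x2: 0, x3: 0, s1: 17/18, s2: 8/3.
The most negative is -1 in column x1, so x1 would enter next.

x1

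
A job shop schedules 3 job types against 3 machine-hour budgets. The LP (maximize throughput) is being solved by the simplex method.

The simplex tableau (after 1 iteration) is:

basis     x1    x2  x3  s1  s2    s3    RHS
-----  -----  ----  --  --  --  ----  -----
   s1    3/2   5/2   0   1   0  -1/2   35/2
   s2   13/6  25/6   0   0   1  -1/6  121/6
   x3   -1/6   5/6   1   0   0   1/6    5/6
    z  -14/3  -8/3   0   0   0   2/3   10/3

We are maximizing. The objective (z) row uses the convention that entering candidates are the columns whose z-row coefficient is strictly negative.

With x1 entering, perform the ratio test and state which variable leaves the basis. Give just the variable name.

s2

Ratios: row 1 (s1): (35/2)/(3/2) = 35/3; row 2 (s2): (121/6)/(13/6) = 121/13; row 3 (x3): entry -1/6 ≤ 0, skip.
Minimum ratio 121/13 is in the s2 row, so s2 leaves.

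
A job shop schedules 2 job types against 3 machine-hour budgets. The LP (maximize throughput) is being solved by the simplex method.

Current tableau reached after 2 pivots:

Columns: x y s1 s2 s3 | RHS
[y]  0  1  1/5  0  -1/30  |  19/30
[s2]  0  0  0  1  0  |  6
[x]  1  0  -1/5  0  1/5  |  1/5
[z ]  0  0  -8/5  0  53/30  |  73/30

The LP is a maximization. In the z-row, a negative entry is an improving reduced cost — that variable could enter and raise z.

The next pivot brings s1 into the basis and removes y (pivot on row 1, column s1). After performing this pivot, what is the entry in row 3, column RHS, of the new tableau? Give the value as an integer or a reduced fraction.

Pivot element is row 1, column s1: 1/5.
Normalize row 1: new (row 1, RHS) = (19/30)/(1/5) = 19/6.
row 3 ← row 3 − (-1/5)·(new row 1): 1/5 − (-1/5)·(19/6) = 5/6.

5/6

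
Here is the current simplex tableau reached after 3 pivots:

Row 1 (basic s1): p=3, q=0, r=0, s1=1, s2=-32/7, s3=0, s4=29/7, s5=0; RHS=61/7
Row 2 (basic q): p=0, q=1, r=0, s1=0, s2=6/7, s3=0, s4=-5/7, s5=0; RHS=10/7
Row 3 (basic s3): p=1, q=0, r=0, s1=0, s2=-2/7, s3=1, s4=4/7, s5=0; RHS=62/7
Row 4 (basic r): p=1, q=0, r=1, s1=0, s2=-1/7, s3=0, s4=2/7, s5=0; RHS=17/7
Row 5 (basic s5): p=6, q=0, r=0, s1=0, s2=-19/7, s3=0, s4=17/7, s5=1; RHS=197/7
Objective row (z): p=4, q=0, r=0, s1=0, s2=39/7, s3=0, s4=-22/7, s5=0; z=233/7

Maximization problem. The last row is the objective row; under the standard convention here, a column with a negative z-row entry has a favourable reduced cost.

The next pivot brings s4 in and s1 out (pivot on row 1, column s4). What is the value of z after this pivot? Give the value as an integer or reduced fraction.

1157/29

Minimum ratio for s4: (61/7)/(29/7) = 61/29.
z changes by −(z-row coeff of s4)·ratio = −(-22/7)·(61/29) = 1342/203.
New z = 233/7 + (1342/203) = 1157/29.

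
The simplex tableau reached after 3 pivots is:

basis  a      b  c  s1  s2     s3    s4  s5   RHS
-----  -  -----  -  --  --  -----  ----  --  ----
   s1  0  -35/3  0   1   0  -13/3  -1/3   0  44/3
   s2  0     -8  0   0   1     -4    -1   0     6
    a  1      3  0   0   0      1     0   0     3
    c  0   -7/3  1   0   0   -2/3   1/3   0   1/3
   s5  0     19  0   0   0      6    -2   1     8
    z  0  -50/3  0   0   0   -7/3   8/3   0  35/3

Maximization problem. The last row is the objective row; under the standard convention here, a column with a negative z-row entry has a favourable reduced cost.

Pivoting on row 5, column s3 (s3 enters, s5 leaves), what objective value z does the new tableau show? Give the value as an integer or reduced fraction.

133/9

Minimum ratio for s3: 8/6 = 4/3.
z changes by −(z-row coeff of s3)·ratio = −(-7/3)·(4/3) = 28/9.
New z = 35/3 + (28/9) = 133/9.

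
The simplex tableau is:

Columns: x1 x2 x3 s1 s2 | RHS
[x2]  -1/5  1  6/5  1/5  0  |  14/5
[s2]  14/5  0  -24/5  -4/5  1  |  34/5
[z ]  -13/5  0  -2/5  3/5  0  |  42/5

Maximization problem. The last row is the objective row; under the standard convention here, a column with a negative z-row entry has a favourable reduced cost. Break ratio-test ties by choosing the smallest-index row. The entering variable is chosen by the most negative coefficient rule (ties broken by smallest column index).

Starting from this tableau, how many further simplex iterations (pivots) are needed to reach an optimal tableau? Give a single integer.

2

pivot: x1 in, s2 out → z = 103/7
pivot: x3 in, x2 out → z = 100/3
No improving column remains; optimal.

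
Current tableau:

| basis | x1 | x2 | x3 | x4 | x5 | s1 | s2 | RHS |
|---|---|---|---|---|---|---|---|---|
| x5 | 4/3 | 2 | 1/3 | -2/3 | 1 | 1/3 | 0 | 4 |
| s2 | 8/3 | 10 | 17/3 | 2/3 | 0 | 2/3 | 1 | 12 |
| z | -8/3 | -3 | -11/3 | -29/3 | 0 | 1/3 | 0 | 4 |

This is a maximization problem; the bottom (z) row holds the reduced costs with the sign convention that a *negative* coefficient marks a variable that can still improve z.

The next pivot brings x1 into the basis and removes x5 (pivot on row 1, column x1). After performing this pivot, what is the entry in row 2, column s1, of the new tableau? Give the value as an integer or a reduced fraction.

0

Pivot element is row 1, column x1: 4/3.
Normalize row 1: new (row 1, s1) = (1/3)/(4/3) = 1/4.
row 2 ← row 2 − (8/3)·(new row 1): 2/3 − (8/3)·(1/4) = 0.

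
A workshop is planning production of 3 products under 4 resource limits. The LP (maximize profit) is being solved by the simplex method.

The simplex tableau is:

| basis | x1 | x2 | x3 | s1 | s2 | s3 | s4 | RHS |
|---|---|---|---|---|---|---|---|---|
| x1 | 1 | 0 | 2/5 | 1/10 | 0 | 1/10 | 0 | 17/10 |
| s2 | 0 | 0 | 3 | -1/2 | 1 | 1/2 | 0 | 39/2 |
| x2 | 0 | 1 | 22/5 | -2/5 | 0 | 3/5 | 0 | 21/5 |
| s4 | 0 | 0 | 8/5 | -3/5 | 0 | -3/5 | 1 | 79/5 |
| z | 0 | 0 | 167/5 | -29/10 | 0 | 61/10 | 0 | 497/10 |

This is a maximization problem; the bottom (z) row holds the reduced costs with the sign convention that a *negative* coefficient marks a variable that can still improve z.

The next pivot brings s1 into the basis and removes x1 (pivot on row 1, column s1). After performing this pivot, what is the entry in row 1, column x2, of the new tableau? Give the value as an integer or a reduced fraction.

Pivot element is row 1, column s1: 1/10.
Normalize row 1: new (row 1, x2) = 0/(1/10) = 0.
Row 1 is the pivot row, so the entry is 0.

0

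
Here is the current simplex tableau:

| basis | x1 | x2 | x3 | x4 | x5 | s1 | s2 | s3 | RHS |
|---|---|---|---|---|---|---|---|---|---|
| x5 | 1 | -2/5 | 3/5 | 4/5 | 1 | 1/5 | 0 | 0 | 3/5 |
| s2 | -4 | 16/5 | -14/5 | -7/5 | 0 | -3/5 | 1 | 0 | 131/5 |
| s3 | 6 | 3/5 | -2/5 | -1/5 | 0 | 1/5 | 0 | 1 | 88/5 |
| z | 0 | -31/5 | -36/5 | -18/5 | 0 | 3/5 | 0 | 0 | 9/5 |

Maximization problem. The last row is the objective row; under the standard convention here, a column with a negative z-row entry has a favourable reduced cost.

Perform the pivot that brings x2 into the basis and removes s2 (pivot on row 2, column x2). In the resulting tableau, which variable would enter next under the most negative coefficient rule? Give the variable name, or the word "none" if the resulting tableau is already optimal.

Pivot element 16/5. New z-row = old z-row − (-31/5)·(row 2/(16/5)).
Updated z-row coefficients: x1: -31/4, x2: 0, x3: -101/8, x4: -101/16, x5: 0, s1: -9/16, s2: 31/16, s3: 0.
The most negative is -101/8 in column x3, so x3 would enter next.

x3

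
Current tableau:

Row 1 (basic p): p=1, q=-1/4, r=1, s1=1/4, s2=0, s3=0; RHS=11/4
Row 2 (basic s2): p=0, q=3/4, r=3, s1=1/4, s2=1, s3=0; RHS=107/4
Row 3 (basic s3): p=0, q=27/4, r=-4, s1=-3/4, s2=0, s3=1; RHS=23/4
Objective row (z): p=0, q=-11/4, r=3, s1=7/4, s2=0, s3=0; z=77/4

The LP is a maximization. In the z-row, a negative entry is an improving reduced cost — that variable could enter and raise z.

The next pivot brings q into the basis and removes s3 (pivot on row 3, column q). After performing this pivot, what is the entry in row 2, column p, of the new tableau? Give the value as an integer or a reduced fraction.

Pivot element is row 3, column q: 27/4.
Normalize row 3: new (row 3, p) = 0/(27/4) = 0.
row 2 ← row 2 − (3/4)·(new row 3): 0 − (3/4)·0 = 0.

0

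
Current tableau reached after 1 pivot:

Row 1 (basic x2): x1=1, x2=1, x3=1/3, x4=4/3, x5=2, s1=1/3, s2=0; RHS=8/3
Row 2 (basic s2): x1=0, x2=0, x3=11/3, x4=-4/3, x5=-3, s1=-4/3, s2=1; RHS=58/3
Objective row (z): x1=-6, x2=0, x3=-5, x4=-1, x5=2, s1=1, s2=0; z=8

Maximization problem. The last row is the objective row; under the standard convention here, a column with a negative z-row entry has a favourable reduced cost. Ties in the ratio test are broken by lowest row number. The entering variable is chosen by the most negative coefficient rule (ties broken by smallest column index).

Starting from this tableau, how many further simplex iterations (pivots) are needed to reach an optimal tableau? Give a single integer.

2

pivot: x1 in, x2 out → z = 24
pivot: x3 in, s2 out → z = 438/11
No improving column remains; optimal.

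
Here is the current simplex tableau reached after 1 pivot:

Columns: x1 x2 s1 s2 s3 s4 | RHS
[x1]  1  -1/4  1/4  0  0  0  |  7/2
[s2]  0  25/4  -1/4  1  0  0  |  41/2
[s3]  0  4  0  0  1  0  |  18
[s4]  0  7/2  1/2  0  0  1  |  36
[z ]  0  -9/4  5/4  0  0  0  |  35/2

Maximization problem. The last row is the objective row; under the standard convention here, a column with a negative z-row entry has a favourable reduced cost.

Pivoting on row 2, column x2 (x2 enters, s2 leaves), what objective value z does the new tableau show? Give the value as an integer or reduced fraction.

622/25

Minimum ratio for x2: (41/2)/(25/4) = 82/25.
z changes by −(z-row coeff of x2)·ratio = −(-9/4)·(82/25) = 369/50.
New z = 35/2 + (369/50) = 622/25.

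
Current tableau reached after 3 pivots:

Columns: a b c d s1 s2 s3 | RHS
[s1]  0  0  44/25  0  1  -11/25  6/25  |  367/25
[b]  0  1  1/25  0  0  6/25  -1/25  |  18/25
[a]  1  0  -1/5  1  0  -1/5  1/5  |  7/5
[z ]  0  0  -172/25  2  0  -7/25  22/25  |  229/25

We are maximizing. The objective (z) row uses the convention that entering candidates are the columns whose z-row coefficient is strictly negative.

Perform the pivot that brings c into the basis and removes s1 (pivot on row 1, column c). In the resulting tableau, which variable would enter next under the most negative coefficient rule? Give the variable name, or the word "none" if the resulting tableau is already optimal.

s2

Pivot element 44/25. New z-row = old z-row − (-172/25)·(row 1/(44/25)).
Updated z-row coefficients: a: 0, b: 0, c: 0, d: 2, s1: 43/11, s2: -2, s3: 20/11.
The most negative is -2 in column s2, so s2 would enter next.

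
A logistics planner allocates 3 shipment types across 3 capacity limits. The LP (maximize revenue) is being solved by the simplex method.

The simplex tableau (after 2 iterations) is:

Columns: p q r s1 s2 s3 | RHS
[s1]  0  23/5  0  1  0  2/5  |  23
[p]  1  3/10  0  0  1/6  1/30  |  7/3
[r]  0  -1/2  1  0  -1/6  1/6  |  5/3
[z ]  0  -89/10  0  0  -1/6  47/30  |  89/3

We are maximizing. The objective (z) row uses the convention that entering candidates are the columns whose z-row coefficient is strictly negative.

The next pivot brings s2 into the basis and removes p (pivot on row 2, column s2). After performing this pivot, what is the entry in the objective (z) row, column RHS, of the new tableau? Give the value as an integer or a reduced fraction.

32

Pivot element is row 2, column s2: 1/6.
Normalize row 2: new (row 2, RHS) = (7/3)/(1/6) = 14.
z-row ← z-row − (-1/6)·(new row 2): 89/3 − (-1/6)·14 = 32.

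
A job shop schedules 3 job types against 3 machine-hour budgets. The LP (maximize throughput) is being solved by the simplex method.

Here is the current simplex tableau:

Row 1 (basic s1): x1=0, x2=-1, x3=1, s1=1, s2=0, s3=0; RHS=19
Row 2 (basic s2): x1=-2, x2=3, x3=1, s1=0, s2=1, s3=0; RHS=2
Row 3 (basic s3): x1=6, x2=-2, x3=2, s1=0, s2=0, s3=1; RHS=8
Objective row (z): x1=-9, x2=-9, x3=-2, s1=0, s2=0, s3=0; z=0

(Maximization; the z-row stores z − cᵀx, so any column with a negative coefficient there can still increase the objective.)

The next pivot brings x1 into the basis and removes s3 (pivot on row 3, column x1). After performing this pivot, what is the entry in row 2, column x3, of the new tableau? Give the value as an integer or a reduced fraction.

5/3

Pivot element is row 3, column x1: 6.
Normalize row 3: new (row 3, x3) = 2/6 = 1/3.
row 2 ← row 2 − (-2)·(new row 3): 1 − (-2)·(1/3) = 5/3.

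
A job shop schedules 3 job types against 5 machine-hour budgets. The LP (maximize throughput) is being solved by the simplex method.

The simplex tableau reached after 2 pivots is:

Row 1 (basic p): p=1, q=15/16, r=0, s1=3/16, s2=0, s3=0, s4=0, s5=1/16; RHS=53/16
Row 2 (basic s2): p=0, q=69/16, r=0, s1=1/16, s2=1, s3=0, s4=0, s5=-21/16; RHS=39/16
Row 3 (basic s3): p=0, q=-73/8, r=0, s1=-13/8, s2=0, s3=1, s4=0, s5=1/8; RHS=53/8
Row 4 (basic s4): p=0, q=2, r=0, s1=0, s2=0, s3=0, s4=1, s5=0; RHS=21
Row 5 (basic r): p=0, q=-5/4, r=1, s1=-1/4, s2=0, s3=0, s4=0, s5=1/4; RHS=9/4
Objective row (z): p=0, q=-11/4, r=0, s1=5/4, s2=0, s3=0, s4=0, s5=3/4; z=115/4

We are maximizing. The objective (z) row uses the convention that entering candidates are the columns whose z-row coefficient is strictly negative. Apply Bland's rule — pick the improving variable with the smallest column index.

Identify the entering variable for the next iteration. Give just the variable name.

q

Objective-row coefficients: p: 0, q: -11/4, r: 0, s1: 5/4, s2: 0, s3: 0, s4: 0, s5: 3/4.
Improving columns: q. Bland's rule picks the smallest column index → q.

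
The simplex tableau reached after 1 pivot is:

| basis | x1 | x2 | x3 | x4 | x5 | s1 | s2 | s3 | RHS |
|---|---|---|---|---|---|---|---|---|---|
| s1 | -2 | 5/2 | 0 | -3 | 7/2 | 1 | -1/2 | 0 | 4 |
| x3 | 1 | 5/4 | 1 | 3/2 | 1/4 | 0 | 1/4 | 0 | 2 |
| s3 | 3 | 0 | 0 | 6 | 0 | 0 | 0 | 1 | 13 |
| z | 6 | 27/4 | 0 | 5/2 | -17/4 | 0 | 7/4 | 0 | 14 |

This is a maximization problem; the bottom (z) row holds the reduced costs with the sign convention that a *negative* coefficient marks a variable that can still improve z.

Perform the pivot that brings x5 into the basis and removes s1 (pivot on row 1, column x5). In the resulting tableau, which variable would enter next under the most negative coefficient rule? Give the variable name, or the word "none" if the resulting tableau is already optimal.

Pivot element 7/2. New z-row = old z-row − (-17/4)·(row 1/(7/2)).
Updated z-row coefficients: x1: 25/7, x2: 137/14, x3: 0, x4: -8/7, x5: 0, s1: 17/14, s2: 8/7, s3: 0.
The most negative is -8/7 in column x4, so x4 would enter next.

x4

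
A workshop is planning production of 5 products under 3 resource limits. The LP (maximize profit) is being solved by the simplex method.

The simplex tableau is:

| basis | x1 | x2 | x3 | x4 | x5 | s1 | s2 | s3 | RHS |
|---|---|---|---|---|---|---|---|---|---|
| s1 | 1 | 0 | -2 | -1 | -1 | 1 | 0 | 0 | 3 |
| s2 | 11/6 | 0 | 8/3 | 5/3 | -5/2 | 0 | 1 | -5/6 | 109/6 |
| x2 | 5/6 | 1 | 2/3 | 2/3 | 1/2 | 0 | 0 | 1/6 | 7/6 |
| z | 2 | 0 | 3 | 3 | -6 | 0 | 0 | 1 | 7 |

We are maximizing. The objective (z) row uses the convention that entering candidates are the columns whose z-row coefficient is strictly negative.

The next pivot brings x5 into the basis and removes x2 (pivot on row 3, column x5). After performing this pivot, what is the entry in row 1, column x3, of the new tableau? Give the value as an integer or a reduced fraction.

Pivot element is row 3, column x5: 1/2.
Normalize row 3: new (row 3, x3) = (2/3)/(1/2) = 4/3.
row 1 ← row 1 − (-1)·(new row 3): -2 − (-1)·(4/3) = -2/3.

-2/3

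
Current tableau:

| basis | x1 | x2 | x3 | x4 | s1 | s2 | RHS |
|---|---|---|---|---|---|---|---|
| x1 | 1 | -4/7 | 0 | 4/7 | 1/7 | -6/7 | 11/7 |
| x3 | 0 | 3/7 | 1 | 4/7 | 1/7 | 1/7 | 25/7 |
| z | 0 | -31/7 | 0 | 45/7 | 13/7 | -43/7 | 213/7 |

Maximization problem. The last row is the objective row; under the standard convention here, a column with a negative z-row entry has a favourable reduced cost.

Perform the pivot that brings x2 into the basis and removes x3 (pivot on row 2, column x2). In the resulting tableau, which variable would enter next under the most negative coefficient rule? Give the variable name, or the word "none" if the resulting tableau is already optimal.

Pivot element 3/7. New z-row = old z-row − (-31/7)·(row 2/(3/7)).
Updated z-row coefficients: x1: 0, x2: 0, x3: 31/3, x4: 37/3, s1: 10/3, s2: -14/3.
The most negative is -14/3 in column s2, so s2 would enter next.

s2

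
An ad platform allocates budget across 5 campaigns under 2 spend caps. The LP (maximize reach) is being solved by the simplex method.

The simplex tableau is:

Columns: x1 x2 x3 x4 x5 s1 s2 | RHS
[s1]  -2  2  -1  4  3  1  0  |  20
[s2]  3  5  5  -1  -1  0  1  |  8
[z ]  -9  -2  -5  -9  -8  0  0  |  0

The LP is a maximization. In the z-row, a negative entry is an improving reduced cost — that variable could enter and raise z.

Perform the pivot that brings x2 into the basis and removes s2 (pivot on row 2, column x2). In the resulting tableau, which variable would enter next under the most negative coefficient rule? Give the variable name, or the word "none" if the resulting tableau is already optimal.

Pivot element 5. New z-row = old z-row − (-2)·(row 2/5).
Updated z-row coefficients: x1: -39/5, x2: 0, x3: -3, x4: -47/5, x5: -42/5, s1: 0, s2: 2/5.
The most negative is -47/5 in column x4, so x4 would enter next.

x4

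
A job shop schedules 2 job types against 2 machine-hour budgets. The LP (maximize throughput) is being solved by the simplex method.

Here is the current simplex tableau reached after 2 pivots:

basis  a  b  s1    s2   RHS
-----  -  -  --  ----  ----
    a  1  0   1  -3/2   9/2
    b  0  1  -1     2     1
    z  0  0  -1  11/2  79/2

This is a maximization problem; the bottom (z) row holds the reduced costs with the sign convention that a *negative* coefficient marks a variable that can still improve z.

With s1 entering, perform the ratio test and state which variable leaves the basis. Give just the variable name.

a

Ratios: row 1 (a): (9/2)/1 = 9/2; row 2 (b): entry -1 ≤ 0, skip.
Minimum ratio 9/2 is in the a row, so a leaves.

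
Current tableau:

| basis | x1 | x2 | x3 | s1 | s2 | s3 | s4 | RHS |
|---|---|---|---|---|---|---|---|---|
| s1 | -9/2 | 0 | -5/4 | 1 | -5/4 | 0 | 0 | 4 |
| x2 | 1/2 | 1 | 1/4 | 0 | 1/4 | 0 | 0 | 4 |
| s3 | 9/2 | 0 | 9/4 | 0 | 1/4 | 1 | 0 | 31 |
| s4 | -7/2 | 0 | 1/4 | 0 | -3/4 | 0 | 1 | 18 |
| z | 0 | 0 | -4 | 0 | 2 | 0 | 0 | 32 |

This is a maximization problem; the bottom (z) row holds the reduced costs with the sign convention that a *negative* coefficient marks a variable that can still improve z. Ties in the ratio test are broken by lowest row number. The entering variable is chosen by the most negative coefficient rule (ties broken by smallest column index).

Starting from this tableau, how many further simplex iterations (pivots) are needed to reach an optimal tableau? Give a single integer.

pivot: x3 in, s3 out → z = 784/9
No improving column remains; optimal.

1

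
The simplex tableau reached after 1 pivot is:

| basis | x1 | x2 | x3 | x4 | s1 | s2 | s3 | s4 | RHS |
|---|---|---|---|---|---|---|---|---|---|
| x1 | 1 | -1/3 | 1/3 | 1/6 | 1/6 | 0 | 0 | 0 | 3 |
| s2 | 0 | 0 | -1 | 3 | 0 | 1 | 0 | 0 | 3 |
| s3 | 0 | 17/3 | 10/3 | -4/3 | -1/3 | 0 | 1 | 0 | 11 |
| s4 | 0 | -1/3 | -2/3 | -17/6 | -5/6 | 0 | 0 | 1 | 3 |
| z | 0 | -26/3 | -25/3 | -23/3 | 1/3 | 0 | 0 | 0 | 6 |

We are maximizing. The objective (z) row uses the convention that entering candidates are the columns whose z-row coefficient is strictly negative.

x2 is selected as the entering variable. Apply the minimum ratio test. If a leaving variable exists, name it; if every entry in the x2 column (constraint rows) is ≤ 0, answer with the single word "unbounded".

s3

Ratios: row 1 (x1): entry -1/3 ≤ 0, skip; row 2 (s2): entry 0 ≤ 0, skip; row 3 (s3): 11/(17/3) = 33/17; row 4 (s4): entry -1/3 ≤ 0, skip.
Minimum ratio is in the s3 row, so s3 leaves.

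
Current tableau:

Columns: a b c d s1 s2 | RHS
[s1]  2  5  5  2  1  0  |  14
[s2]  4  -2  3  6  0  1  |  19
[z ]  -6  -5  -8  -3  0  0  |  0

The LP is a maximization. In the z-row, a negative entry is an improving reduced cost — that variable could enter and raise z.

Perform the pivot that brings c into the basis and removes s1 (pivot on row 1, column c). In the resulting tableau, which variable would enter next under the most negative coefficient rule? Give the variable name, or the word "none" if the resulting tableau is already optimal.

a

Pivot element 5. New z-row = old z-row − (-8)·(row 1/5).
Updated z-row coefficients: a: -14/5, b: 3, c: 0, d: 1/5, s1: 8/5, s2: 0.
The most negative is -14/5 in column a, so a would enter next.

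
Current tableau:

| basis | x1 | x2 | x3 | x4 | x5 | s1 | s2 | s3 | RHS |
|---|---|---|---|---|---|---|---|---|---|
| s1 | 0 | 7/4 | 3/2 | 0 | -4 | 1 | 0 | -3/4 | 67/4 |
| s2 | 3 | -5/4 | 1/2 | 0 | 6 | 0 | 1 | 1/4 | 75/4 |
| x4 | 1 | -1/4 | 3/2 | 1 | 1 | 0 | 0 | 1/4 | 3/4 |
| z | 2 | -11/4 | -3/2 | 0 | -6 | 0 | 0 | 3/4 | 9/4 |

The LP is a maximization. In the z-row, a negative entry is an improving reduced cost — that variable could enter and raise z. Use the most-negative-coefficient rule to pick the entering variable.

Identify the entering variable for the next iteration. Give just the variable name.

x5

Objective-row coefficients: x1: 2, x2: -11/4, x3: -3/2, x4: 0, x5: -6, s1: 0, s2: 0, s3: 3/4.
The most negative is -6 in column x5, so x5 enters.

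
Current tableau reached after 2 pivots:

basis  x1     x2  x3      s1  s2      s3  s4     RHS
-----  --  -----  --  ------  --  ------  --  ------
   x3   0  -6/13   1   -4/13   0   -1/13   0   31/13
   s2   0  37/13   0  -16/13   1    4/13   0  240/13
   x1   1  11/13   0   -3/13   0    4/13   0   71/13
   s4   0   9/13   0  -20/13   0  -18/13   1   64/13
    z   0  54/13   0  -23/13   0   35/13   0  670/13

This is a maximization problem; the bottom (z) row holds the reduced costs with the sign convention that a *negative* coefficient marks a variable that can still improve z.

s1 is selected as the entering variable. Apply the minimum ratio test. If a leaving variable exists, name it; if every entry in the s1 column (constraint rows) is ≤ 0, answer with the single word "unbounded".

s1-column entries: row 1: -4/13, row 2: -16/13, row 3: -3/13, row 4: -20/13. All ≤ 0, so s1 can increase without bound; the LP is unbounded in this direction.

unbounded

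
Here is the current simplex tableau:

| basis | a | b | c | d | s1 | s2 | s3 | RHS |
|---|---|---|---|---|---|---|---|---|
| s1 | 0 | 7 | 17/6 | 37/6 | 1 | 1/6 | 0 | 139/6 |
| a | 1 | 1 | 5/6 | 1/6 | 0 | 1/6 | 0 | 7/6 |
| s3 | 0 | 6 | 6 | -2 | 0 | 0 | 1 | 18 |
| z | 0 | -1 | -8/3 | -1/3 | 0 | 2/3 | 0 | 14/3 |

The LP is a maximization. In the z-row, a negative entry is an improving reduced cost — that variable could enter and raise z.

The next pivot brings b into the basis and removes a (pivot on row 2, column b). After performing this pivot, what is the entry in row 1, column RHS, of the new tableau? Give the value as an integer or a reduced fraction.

15

Pivot element is row 2, column b: 1.
Normalize row 2: new (row 2, RHS) = (7/6)/1 = 7/6.
row 1 ← row 1 − 7·(new row 2): 139/6 − 7·(7/6) = 15.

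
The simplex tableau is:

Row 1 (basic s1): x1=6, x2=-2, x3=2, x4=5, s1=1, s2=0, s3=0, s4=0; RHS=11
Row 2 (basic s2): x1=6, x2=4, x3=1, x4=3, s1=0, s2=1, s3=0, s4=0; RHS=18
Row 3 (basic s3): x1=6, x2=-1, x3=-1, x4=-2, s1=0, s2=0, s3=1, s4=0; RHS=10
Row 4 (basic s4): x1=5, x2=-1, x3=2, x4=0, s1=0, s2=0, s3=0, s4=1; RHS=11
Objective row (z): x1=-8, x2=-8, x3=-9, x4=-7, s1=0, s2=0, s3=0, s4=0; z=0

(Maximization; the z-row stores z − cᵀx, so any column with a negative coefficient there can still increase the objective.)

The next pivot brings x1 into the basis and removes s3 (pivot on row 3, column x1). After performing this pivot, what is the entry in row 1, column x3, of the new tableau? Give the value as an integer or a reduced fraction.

Pivot element is row 3, column x1: 6.
Normalize row 3: new (row 3, x3) = (-1)/6 = -1/6.
row 1 ← row 1 − 6·(new row 3): 2 − 6·(-1/6) = 3.

3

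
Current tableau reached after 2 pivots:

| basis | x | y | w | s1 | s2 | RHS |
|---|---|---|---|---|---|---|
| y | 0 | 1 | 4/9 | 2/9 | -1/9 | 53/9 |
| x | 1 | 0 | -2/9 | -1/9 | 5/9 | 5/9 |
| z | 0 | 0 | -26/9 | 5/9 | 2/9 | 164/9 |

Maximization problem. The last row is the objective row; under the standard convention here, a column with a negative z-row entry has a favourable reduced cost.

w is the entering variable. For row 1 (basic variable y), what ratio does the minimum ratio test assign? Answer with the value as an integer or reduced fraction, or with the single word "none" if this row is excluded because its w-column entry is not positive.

Ratio = RHS / (w entry) = (53/9) / (4/9) = 53/4.

53/4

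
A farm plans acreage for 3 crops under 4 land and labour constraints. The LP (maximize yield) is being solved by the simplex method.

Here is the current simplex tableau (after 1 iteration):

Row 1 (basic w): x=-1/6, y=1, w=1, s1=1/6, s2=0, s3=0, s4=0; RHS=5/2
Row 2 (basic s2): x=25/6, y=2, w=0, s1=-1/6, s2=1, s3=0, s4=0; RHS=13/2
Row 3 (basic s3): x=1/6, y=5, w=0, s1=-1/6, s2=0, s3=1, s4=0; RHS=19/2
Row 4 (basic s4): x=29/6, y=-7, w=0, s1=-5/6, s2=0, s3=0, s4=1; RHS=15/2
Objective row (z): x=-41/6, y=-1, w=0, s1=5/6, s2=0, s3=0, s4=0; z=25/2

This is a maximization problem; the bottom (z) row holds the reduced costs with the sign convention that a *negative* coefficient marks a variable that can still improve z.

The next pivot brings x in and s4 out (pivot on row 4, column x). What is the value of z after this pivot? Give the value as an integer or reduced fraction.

Minimum ratio for x: (15/2)/(29/6) = 45/29.
z changes by −(z-row coeff of x)·ratio = −(-41/6)·(45/29) = 615/58.
New z = 25/2 + (615/58) = 670/29.

670/29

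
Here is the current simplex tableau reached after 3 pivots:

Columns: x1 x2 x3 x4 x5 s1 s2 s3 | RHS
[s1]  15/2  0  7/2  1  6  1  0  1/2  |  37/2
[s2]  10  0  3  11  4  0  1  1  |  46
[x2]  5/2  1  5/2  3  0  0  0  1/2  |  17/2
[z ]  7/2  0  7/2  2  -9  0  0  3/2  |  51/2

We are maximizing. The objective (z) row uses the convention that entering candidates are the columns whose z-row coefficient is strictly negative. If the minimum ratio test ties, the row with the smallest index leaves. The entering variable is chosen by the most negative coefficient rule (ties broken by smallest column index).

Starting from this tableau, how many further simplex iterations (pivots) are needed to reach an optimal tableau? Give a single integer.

1

pivot: x5 in, s1 out → z = 213/4
No improving column remains; optimal.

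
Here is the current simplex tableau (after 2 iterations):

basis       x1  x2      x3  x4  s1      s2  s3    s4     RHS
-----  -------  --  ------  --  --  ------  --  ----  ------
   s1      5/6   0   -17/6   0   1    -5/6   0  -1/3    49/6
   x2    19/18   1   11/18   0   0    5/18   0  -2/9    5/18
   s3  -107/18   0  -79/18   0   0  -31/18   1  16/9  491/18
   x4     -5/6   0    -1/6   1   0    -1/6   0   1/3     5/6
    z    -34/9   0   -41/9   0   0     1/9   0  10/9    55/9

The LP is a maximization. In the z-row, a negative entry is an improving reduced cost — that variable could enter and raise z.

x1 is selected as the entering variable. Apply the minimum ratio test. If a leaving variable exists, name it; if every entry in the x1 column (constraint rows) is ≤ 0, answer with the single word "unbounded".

Ratios: row 1 (s1): (49/6)/(5/6) = 49/5; row 2 (x2): (5/18)/(19/18) = 5/19; row 3 (s3): entry -107/18 ≤ 0, skip; row 4 (x4): entry -5/6 ≤ 0, skip.
Minimum ratio is in the x2 row, so x2 leaves.

x2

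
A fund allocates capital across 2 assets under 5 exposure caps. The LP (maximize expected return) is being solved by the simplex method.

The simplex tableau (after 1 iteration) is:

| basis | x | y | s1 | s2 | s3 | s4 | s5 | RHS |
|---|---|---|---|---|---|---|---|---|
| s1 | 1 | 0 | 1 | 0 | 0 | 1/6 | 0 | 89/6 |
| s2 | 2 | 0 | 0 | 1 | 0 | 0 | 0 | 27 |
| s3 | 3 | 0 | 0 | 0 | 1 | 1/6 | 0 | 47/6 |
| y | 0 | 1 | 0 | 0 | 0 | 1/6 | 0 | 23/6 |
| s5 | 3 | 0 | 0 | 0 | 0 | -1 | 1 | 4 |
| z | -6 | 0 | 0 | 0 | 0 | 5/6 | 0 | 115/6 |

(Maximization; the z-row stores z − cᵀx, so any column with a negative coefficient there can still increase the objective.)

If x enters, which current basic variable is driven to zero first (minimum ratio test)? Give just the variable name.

s5

Ratios: row 1 (s1): (89/6)/1 = 89/6; row 2 (s2): 27/2 = 27/2; row 3 (s3): (47/6)/3 = 47/18; row 4 (y): entry 0 ≤ 0, skip; row 5 (s5): 4/3 = 4/3.
Minimum ratio 4/3 is in the s5 row, so s5 leaves.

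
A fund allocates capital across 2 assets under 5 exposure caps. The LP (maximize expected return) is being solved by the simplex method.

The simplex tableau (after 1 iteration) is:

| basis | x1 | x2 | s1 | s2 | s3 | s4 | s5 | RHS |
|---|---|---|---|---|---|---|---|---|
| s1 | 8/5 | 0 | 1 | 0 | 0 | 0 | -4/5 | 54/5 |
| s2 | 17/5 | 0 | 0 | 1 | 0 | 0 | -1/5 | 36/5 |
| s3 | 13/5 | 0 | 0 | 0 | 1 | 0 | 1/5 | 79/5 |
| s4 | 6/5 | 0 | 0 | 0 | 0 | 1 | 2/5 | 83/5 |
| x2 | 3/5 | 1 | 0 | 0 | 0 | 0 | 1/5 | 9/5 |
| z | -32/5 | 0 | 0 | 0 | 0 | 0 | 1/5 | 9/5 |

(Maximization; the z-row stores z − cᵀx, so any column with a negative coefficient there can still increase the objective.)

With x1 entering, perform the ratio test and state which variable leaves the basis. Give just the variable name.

Ratios: row 1 (s1): (54/5)/(8/5) = 27/4; row 2 (s2): (36/5)/(17/5) = 36/17; row 3 (s3): (79/5)/(13/5) = 79/13; row 4 (s4): (83/5)/(6/5) = 83/6; row 5 (x2): (9/5)/(3/5) = 3.
Minimum ratio 36/17 is in the s2 row, so s2 leaves.

s2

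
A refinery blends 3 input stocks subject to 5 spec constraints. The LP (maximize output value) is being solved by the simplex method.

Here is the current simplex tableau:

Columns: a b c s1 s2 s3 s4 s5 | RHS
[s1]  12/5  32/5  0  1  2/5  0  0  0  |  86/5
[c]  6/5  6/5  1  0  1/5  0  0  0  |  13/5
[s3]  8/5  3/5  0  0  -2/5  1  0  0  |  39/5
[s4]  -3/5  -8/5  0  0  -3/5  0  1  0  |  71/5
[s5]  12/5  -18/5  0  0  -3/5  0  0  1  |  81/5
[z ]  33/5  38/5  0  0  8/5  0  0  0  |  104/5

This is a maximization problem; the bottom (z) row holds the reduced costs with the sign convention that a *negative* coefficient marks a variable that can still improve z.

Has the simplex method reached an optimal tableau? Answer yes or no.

No objective-row coefficient is strictly negative, so no entering variable exists; the tableau is optimal.

yes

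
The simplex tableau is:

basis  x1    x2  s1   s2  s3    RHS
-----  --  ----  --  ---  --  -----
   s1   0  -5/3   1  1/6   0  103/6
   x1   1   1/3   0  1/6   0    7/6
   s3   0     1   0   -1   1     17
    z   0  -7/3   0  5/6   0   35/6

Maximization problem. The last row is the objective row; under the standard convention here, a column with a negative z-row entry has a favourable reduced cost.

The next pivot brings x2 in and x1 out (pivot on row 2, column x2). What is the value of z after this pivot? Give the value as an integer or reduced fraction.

14

Minimum ratio for x2: (7/6)/(1/3) = 7/2.
z changes by −(z-row coeff of x2)·ratio = −(-7/3)·(7/2) = 49/6.
New z = 35/6 + (49/6) = 14.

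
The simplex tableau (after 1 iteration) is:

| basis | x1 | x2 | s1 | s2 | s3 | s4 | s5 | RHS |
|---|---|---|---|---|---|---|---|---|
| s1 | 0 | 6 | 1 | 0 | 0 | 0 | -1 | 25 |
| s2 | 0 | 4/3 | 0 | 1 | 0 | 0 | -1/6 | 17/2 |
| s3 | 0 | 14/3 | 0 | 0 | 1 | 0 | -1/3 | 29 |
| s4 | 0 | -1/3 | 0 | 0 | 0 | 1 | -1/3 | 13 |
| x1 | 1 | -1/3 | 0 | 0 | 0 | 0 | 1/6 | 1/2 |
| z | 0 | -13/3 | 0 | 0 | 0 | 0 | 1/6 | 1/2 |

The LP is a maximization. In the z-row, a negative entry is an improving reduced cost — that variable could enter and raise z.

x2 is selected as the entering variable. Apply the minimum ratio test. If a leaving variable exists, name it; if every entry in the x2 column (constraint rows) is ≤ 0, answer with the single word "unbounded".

Ratios: row 1 (s1): 25/6 = 25/6; row 2 (s2): (17/2)/(4/3) = 51/8; row 3 (s3): 29/(14/3) = 87/14; row 4 (s4): entry -1/3 ≤ 0, skip; row 5 (x1): entry -1/3 ≤ 0, skip.
Minimum ratio is in the s1 row, so s1 leaves.

s1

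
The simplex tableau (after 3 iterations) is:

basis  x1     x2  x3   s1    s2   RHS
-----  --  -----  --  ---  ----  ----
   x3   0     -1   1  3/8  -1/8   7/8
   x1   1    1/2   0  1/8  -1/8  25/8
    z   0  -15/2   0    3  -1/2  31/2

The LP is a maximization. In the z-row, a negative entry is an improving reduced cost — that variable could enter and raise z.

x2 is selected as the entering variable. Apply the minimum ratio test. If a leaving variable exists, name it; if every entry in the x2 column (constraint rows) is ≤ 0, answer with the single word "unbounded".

Ratios: row 1 (x3): entry -1 ≤ 0, skip; row 2 (x1): (25/8)/(1/2) = 25/4.
Minimum ratio is in the x1 row, so x1 leaves.

x1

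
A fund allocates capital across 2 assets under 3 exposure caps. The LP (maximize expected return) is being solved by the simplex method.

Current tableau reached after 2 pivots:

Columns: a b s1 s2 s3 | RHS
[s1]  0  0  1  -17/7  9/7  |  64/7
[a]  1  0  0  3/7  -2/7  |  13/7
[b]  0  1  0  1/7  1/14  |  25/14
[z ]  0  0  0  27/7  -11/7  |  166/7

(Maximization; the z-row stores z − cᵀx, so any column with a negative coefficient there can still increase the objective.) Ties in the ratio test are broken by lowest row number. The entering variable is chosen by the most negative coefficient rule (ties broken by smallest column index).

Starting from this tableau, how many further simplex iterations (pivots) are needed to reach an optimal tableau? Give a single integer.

pivot: s3 in, s1 out → z = 314/9
No improving column remains; optimal.

1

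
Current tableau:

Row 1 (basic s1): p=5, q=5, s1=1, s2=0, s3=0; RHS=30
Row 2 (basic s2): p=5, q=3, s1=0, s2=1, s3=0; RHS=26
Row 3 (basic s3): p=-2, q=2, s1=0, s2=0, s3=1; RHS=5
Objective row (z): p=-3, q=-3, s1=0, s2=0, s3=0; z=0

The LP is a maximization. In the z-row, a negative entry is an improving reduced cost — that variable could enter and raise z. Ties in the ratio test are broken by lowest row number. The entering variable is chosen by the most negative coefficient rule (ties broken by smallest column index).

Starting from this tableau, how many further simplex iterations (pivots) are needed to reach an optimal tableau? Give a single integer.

2

pivot: p in, s2 out → z = 78/5
pivot: q in, s1 out → z = 18
No improving column remains; optimal.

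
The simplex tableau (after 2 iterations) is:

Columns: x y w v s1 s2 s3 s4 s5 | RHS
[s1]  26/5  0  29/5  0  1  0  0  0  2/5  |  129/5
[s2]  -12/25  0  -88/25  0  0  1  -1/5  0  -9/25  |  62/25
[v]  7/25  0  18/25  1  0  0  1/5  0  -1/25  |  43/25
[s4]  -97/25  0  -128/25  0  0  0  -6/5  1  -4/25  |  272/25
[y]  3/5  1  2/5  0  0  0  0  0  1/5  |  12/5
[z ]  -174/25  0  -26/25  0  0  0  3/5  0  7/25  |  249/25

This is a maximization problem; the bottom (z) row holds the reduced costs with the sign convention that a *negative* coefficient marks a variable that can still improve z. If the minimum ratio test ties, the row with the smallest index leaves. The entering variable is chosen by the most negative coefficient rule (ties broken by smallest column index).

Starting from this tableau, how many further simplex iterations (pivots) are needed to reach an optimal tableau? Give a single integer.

1

pivot: x in, y out → z = 189/5
No improving column remains; optimal.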